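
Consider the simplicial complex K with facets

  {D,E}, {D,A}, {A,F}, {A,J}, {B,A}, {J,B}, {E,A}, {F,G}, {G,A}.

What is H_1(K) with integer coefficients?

H_1 ≅ Z^3.

Order the vertices as A < B < D < E < F < G < J. Listing each simplex with vertices in this order, K has dimension 1 with simplices:

  0-simplices (7): A, B, D, E, F, G, J
  1-simplices (9): AB, AD, AE, AF, AG, AJ, BJ, DE, FG

so the chain groups are C_0 ≅ Z^7, C_1 ≅ Z^9.

Boundary ∂_1: C_1 → C_0 sends each edge [p,q] (with p < q) to q − p.
The resulting 7×9 matrix has rank 6, and its Smith normal form has invariant factors (1,1,1,1,1,1).

Now H_k = ker ∂_k / im ∂_{k+1}, so:

  H_1: rank ker ∂_1 − rank ∂_2 = (9 − 6) − 0 = 3, and there is no ∂_2, so H_1 = Z^3.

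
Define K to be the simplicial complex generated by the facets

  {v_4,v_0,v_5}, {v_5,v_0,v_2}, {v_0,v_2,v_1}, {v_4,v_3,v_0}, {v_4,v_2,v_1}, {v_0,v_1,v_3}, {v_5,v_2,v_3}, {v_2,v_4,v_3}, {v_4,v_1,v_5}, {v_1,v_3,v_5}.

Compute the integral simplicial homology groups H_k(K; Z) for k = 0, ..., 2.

H_0 ≅ Z,  H_1 ≅ Z_2,  H_2 = 0.

Order the vertices as v_0 < v_1 < v_2 < v_3 < v_4 < v_5. Listing each simplex with vertices in this order, K has dimension 2 with simplices:

  0-simplices (6): [v_0], [v_1], [v_2], [v_3], [v_4], [v_5]
  1-simplices (15): (15 of them)
  2-simplices (10): [v_0,v_1,v_2], [v_0,v_1,v_3], [v_0,v_2,v_5], [v_0,v_3,v_4], [v_0,v_4,v_5], [v_1,v_2,v_4], [v_1,v_3,v_5], [v_1,v_4,v_5], [v_2,v_3,v_4], [v_2,v_3,v_5]

so the chain groups are C_0 ≅ Z^6, C_1 ≅ Z^15, C_2 ≅ Z^10.

∂_1: C_1 → C_0 maps an edge to its endpoints' difference, ∂[p,q] = q − p. For instance
  ∂[v_1,v_5] = [v_5] − [v_1].
The resulting 6×15 matrix has rank 5, and its Smith normal form has invariant factors (1,1,1,1,1).

∂_2: C_2 → C_1 maps a triangle to the signed sum of its edges. For instance
  ∂[v_1,v_2,v_4] = [v_2,v_4] − [v_1,v_4] + [v_1,v_2],
  ∂[v_0,v_4,v_5] = [v_4,v_5] − [v_0,v_5] + [v_0,v_4].
This gives a 15×10 integer matrix of rank 10; reducing to Smith normal form yields diagonal entries (1,1,1,1,1,1,1,1,1,2).

Reading off H_k = ker ∂_k / im ∂_{k+1}:

  H_0: rank C_0 − rank ∂_1 = 6 − 5 = 1, and the invariant factors of ∂_1 are all 1, so H_0 = Z.
  H_1: rank ker ∂_1 − rank ∂_2 = (15 − 5) − 10 = 0, and ∂_2 has invariant factor 2 > 1, so H_1 = Z_2.
  H_2: rank ker ∂_2 − rank ∂_3 = (10 − 10) − 0 = 0, and there is no ∂_3, so H_2 = 0.

(K is a triangulation of the real projective plane RP^2.)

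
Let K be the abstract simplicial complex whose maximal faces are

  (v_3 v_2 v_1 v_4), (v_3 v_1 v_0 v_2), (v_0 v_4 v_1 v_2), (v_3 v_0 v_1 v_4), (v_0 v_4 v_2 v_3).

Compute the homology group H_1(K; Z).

H_1 = 0.

We work with the vertex ordering v_0 < v_1 < v_2 < v_3 < v_4. The simplices of K, each written with vertices in increasing order, are:

  0-simplices (5): [v_0], [v_1], [v_2], [v_3], [v_4]
  1-simplices (10): [v_0,v_1], [v_0,v_2], [v_0,v_3], [v_0,v_4], [v_1,v_2], [v_1,v_3], [v_1,v_4], [v_2,v_3], [v_2,v_4], [v_3,v_4]
  2-simplices (10): [v_0,v_1,v_2], [v_0,v_1,v_3], [v_0,v_1,v_4], [v_0,v_2,v_3], [v_0,v_2,v_4], [v_0,v_3,v_4], [v_1,v_2,v_3], [v_1,v_2,v_4], [v_1,v_3,v_4], [v_2,v_3,v_4]
  3-simplices (5): [v_0,v_1,v_2,v_3], [v_0,v_1,v_2,v_4], [v_0,v_1,v_3,v_4], [v_0,v_2,v_3,v_4], [v_1,v_2,v_3,v_4]

so the chain groups are C_0 ≅ Z^5, C_1 ≅ Z^10, C_2 ≅ Z^10, C_3 ≅ Z^5.

Boundary ∂_1: C_1 → C_0 sends each edge [p,q] (with p < q) to q − p. For instance
  ∂[v_2,v_4] = [v_4] − [v_2].
The resulting 5×10 matrix has rank 4, and its Smith normal form has invariant factors (1,1,1,1).

∂_2: C_2 → C_1 acts by ∂[p,q,r] = [q,r] − [p,r] + [p,q]. For instance
  ∂[v_0,v_1,v_3] = [v_1,v_3] − [v_0,v_3] + [v_0,v_1],
  ∂[v_2,v_3,v_4] = [v_3,v_4] − [v_2,v_4] + [v_2,v_3].
This gives a 10×10 integer matrix of rank 6; reducing to Smith normal form yields diagonal entries (1,1,1,1,1,1).

Boundary ∂_3: C_3 → C_2 sends each 3-simplex σ to the alternating sum Σ_i (−1)^i (σ with its i-th vertex removed). For instance
  ∂[v_0,v_1,v_3,v_4] = [v_1,v_3,v_4] − [v_0,v_3,v_4] + [v_0,v_1,v_4] − [v_0,v_1,v_3],
  ∂[v_0,v_2,v_3,v_4] = [v_2,v_3,v_4] − [v_0,v_3,v_4] + [v_0,v_2,v_4] − [v_0,v_2,v_3].
This gives a 10×5 integer matrix of rank 4; reducing to Smith normal form yields diagonal entries (1,1,1,1).

Now H_k = ker ∂_k / im ∂_{k+1}, so:

  H_1: rank ker ∂_1 − rank ∂_2 = (10 − 4) − 6 = 0, and the invariant factors of ∂_2 are all 1, so H_1 ≅ 0.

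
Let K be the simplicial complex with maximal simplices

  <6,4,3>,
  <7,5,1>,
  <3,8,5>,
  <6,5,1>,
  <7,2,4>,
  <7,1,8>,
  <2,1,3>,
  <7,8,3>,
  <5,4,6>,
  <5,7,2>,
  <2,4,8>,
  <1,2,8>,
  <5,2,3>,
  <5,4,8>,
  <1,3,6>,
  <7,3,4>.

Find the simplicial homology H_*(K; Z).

Fix the vertex order 1 < 2 < 3 < 4 < 5 < 6 < 7 < 8 and write every simplex with vertices in increasing order. Then dim K = 2 and the simplices of K are:

  0-simplices (8): [1], [2], [3], [4], [5], [6], [7], [8]
  1-simplices (24): (24 of them)
  2-simplices (16): [1,2,3], [1,2,8], [1,3,6], [1,5,6], [1,5,7], [1,7,8], [2,3,5], [2,4,7], [2,4,8], [2,5,7], [3,4,6], [3,4,7], [3,5,8], [3,7,8], [4,5,6], [4,5,8]

giving chain groups C_0 ≅ Z^8, C_1 ≅ Z^24, C_2 ≅ Z^16.

Boundary ∂_1: C_1 → C_0 maps an edge to its endpoints' difference, ∂[p,q] = q − p. For instance
  ∂[2,4] = [4] − [2].
The 8×24 boundary matrix has rank 7 and Smith normal form diag(1,1,1,1,1,1,1).

Boundary ∂_2: C_2 → C_1 acts by ∂[p,q,r] = [q,r] − [p,r] + [p,q]. For instance
  ∂[1,7,8] = [7,8] − [1,8] + [1,7],
  ∂[2,5,7] = [5,7] − [2,7] + [2,5].
The 24×16 boundary matrix has rank 15 and Smith normal form diag(1,1,1,1,1,1,1,1,1,1,1,1,1,1,1).

From H_k ≅ ker(∂_k) / im(∂_{k+1}) we obtain:

  H_0: rank C_0 − rank ∂_1 = 8 − 7 = 1, and the invariant factors of ∂_1 are all 1, so H_0 = Z.
  H_1: rank ker ∂_1 − rank ∂_2 = (24 − 7) − 15 = 2, and the invariant factors of ∂_2 are all 1, so H_1 = Z^2.
  H_2: rank ker ∂_2 − rank ∂_3 = (16 − 15) − 0 = 1, and there is no ∂_3, so H_2 = Z.

H_0 = Z,  H_1 = Z^2,  H_2 = Z.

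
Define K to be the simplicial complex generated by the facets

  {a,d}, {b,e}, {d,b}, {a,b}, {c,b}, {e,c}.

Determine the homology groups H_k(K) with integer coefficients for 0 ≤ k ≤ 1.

H_0 ≅ Z,  H_1 ≅ Z^2.

We work with the vertex ordering a < b < c < d < e. The simplices of K, each written with vertices in increasing order, are:

  0-simplices (5): a, b, c, d, e
  1-simplices (6): ab, ad, bc, bd, be, ce

Hence C_0 ≅ Z^5, C_1 ≅ Z^6.

Boundary ∂_1: C_1 → C_0 is given by ∂[p,q] = [q] − [p].
This gives a 5×6 integer matrix of rank 4; reducing to Smith normal form yields diagonal entries (1,1,1,1).

From H_k ≅ ker(∂_k) / im(∂_{k+1}) we obtain:

  H_0: rank C_0 − rank ∂_1 = 5 − 4 = 1, and the invariant factors of ∂_1 are all 1, so H_0 = Z.
  H_1: rank ker ∂_1 − rank ∂_2 = (6 − 4) − 0 = 2, and there is no ∂_2, so H_1 = Z^2.

(K is a triangulation of a wedge of 2 circles.)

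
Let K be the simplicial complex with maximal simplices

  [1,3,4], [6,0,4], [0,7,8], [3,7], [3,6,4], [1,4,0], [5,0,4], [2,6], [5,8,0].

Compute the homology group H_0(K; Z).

K has 9 vertices, 16 edges, 7 triangles.
rank ∂_0 = 0, rank ∂_1 = 8 ⇒ b_0 = 9 − 0 − 8 = 1; all invariant factors of ∂_1 are 1 so no torsion. So H_0 = Z.

H_0 ≅ Z.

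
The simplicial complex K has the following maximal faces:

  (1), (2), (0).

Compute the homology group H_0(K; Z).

K has 3 vertices.
rank ∂_0 = 0, rank ∂_1 = 0 ⇒ b_0 = 3 − 0 − 0 = 3. So H_0 ≅ Z^3.

H_0 = Z^3.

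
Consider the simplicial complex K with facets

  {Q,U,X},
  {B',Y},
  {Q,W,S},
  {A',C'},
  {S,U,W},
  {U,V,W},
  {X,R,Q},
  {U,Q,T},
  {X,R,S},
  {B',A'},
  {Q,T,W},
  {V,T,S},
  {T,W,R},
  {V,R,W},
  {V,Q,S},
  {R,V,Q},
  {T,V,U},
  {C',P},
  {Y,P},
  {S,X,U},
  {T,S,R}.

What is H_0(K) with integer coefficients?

Order the vertices as P < Q < R < S < T < U < V < W < X < Y < A' < B' < C'. Listing each simplex with vertices in this order, K has dimension 2 with simplices:

  0-simplices (13): [P], [Q], [R], [S], [T], [U], [V], [W], [X], [Y], [A'], [B'], [C']
  1-simplices (29): (29 of them)
  2-simplices (16): [Q,R,V], [Q,R,X], [Q,S,V], [Q,S,W], [Q,T,U], [Q,T,W], [Q,U,X], [R,S,T], [R,S,X], [R,T,W], [R,V,W], [S,T,V], [S,U,W], [S,U,X], [T,U,V], [U,V,W]

Hence C_0 ≅ Z^13, C_1 ≅ Z^29, C_2 ≅ Z^16.

Boundary ∂_1: C_1 → C_0 maps an edge to its endpoints' difference, ∂[p,q] = q − p.
As a 13×29 matrix over Z this has rank 11, with invariant factors (1,1,1,1,1,1,1,1,1,1,1).

∂_2: C_2 → C_1 acts by ∂[p,q,r] = [q,r] − [p,r] + [p,q]. For instance
  ∂[Q,R,V] = [R,V] − [Q,V] + [Q,R],
  ∂[S,U,W] = [U,W] − [S,W] + [S,U].
As a 29×16 matrix over Z this has rank 15, with invariant factors (1,1,1,1,1,1,1,1,1,1,1,1,1,1,1).

Reading off H_k = ker ∂_k / im ∂_{k+1}:

  H_0: rank C_0 − rank ∂_1 = 13 − 11 = 2, and the invariant factors of ∂_1 are all 1, so H_0 ≅ Z^2.

H_0 = Z^2.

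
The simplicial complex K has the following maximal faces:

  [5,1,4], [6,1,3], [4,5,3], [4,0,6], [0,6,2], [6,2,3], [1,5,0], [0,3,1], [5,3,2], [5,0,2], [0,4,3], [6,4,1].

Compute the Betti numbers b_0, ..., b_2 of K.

b_0 = 1, b_1 = 0, b_2 = 0.

Fix the vertex order 0 < 1 < 2 < 3 < 4 < 5 < 6 and write every simplex with vertices in increasing order. Then dim K = 2 and the simplices of K are:

  0-simplices (7): [0], [1], [2], [3], [4], [5], [6]
  1-simplices (18): [0,1], [0,2], [0,3], [0,4], [0,5], [0,6], [1,3], [1,4], [1,5], [1,6], [2,3], [2,5], [2,6], [3,4], [3,5], [3,6], [4,5], [4,6]
  2-simplices (12): [0,1,3], [0,1,5], [0,2,5], [0,2,6], [0,3,4], [0,4,6], [1,3,6], [1,4,5], [1,4,6], [2,3,5], [2,3,6], [3,4,5]

so the chain groups are C_0 ≅ Z^7, C_1 ≅ Z^18, C_2 ≅ Z^12.

∂_1: C_1 → C_0 maps an edge to its endpoints' difference, ∂[p,q] = q − p. For instance
  ∂[3,5] = [5] − [3].
The resulting 7×18 matrix has rank 6, and its Smith normal form has invariant factors (1,1,1,1,1,1).

Boundary ∂_2: C_2 → C_1 sends each 2-simplex [p,q,r] to [q,r] − [p,r] + [p,q]. For instance
  ∂[0,4,6] = [4,6] − [0,6] + [0,4],
  ∂[0,1,3] = [1,3] − [0,3] + [0,1].
The 18×12 boundary matrix has rank 12 and Smith normal form diag(1,1,1,1,1,1,1,1,1,1,1,2).

Reading off H_k = ker ∂_k / im ∂_{k+1}:

  H_0: rank C_0 − rank ∂_1 = 7 − 6 = 1, and the invariant factors of ∂_1 are all 1, so H_0 ≅ Z.
  H_1: rank ker ∂_1 − rank ∂_2 = (18 − 6) − 12 = 0, and ∂_2 has invariant factor 2 > 1, so H_1 ≅ Z/2.
  H_2: rank ker ∂_2 − rank ∂_3 = (12 − 12) − 0 = 0, and there is no ∂_3, so H_2 ≅ 0.

As a check, the Euler characteristic is 7 − 18 + 12 = 1, which agrees with 1 − 0 + 0 = 1.
(K is a triangulation of the real projective plane RP^2.)

Hence the Betti numbers are b_0 = 1, b_1 = 0, b_2 = 0.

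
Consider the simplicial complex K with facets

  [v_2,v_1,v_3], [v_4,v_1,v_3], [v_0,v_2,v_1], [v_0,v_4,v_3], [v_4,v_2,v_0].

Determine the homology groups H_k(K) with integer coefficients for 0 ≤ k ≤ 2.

H_0 ≅ Z,  H_1 ≅ Z,  H_2 = 0.

Order the vertices as v_0 < v_1 < v_2 < v_3 < v_4. Listing each simplex with vertices in this order, K has dimension 2 with simplices:

  0-simplices (5): [v_0], [v_1], [v_2], [v_3], [v_4]
  1-simplices (10): [v_0,v_1], [v_0,v_2], [v_0,v_3], [v_0,v_4], [v_1,v_2], [v_1,v_3], [v_1,v_4], [v_2,v_3], [v_2,v_4], [v_3,v_4]
  2-simplices (5): [v_0,v_1,v_2], [v_0,v_2,v_4], [v_0,v_3,v_4], [v_1,v_2,v_3], [v_1,v_3,v_4]

Hence C_0 ≅ Z^5, C_1 ≅ Z^10, C_2 ≅ Z^5.

∂_1: C_1 → C_0 is given by ∂[p,q] = [q] − [p].
As a 5×10 matrix over Z this has rank 4, with invariant factors (1,1,1,1).

The boundary map ∂_2: C_2 → C_1 maps a triangle to the signed sum of its edges. For instance
  ∂[v_1,v_3,v_4] = [v_3,v_4] − [v_1,v_4] + [v_1,v_3],
  ∂[v_1,v_2,v_3] = [v_2,v_3] − [v_1,v_3] + [v_1,v_2].
As a 10×5 matrix over Z this has rank 5, with invariant factors (1,1,1,1,1).

From H_k ≅ ker(∂_k) / im(∂_{k+1}) we obtain:

  H_0: rank C_0 − rank ∂_1 = 5 − 4 = 1, and the invariant factors of ∂_1 are all 1, so H_0 = Z.
  H_1: rank ker ∂_1 − rank ∂_2 = (10 − 4) − 5 = 1, and the invariant factors of ∂_2 are all 1, so H_1 = Z.
  H_2: rank ker ∂_2 − rank ∂_3 = (5 − 5) − 0 = 0, and there is no ∂_3, so H_2 = 0.

(K is a triangulation of the Möbius band.)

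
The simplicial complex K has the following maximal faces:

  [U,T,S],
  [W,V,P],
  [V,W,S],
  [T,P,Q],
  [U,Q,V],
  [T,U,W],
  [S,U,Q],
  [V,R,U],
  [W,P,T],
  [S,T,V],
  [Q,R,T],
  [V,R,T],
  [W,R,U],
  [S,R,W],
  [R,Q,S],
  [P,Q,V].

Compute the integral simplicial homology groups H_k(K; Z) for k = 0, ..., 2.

H_0 ≅ Z,  H_1 ≅ Z^2,  H_2 ≅ Z.

We work with the vertex ordering P < Q < R < S < T < U < V < W. The simplices of K, each written with vertices in increasing order, are:

  0-simplices (8): P, Q, R, S, T, U, V, W
  1-simplices (24): PQ, PT, PV, PW, QR, QS, QT, QU, QV, RS, RT, RU, RV, RW, ST, SU, SV, SW, TU, TV, TW, UV, UW, VW
  2-simplices (16): PQT, PQV, PTW, PVW, QRS, QRT, QSU, QUV, RSW, RTV, RUV, RUW, STU, STV, SVW, TUW

Hence C_0 ≅ Z^8, C_1 ≅ Z^24, C_2 ≅ Z^16.

Boundary ∂_1: C_1 → C_0 is given by ∂[p,q] = [q] − [p].
The resulting 8×24 matrix has rank 7, and its Smith normal form has invariant factors (1,1,1,1,1,1,1).

The boundary map ∂_2: C_2 → C_1 sends each 2-simplex [p,q,r] to [q,r] − [p,r] + [p,q]. For instance
  ∂STU = TU − SU + ST,
  ∂QRS = RS − QS + QR.
As a 24×16 matrix over Z this has rank 15, with invariant factors (1,1,1,1,1,1,1,1,1,1,1,1,1,1,1).

Now H_k = ker ∂_k / im ∂_{k+1}, so:

  H_0: rank C_0 − rank ∂_1 = 8 − 7 = 1, and the invariant factors of ∂_1 are all 1, so H_0 = Z.
  H_1: rank ker ∂_1 − rank ∂_2 = (24 − 7) − 15 = 2, and the invariant factors of ∂_2 are all 1, so H_1 = Z^2.
  H_2: rank ker ∂_2 − rank ∂_3 = (16 − 15) − 0 = 1, and there is no ∂_3, so H_2 = Z.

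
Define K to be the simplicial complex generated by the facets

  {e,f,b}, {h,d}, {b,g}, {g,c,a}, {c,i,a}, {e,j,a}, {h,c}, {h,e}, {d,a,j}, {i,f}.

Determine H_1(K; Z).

We work with the vertex ordering a < b < c < d < e < f < g < h < i < j. The simplices of K, each written with vertices in increasing order, are:

  0-simplices (10): a, b, c, d, e, f, g, h, i, j
  1-simplices (18): ac, ad, ae, ag, ai, aj, be, bf, bg, cg, ch, ci, dh, dj, ef, eh, ej, fi
  2-simplices (5): acg, aci, adj, aej, bef

giving chain groups C_0 ≅ Z^10, C_1 ≅ Z^18, C_2 ≅ Z^5.

Boundary ∂_1: C_1 → C_0 is given by ∂[p,q] = [q] − [p]. For instance
  ∂cg = g − c.
As a 10×18 matrix over Z this has rank 9, with invariant factors (1,1,1,1,1,1,1,1,1).

Boundary ∂_2: C_2 → C_1 sends each 2-simplex [p,q,r] to [q,r] − [p,r] + [p,q]. For instance
  ∂bef = ef − bf + be,
  ∂acg = cg − ag + ac.
The resulting 18×5 matrix has rank 5, and its Smith normal form has invariant factors (1,1,1,1,1).

Computing H_k = (kernel of ∂_k) / (image of ∂_{k+1}):

  H_1: rank ker ∂_1 − rank ∂_2 = (18 − 9) − 5 = 4, and the invariant factors of ∂_2 are all 1, so H_1 = Z^4.

H_1 ≅ Z^4.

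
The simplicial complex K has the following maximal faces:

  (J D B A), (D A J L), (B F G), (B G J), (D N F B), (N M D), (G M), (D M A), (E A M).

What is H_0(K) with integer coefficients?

We work with the vertex ordering A < B < D < E < F < G < J < L < M < N. The simplices of K, each written with vertices in increasing order, are:

  0-simplices (10): A, B, D, E, F, G, J, L, M, N
  1-simplices (23): AB, AD, AE, AJ, AL, AM, BD, BF, BG, BJ, BN, DF, DJ, DL, DM, DN, EM, FG, FN, GJ, GM, JL, MN
  2-simplices (16): ABD, ABJ, ADJ, ADL, ADM, AEM, AJL, BDF, BDJ, BDN, BFG, BFN, BGJ, DFN, DJL, DMN
  3-simplices (3): ABDJ, ADJL, BDFN

giving chain groups C_0 ≅ Z^10, C_1 ≅ Z^23, C_2 ≅ Z^16, C_3 ≅ Z^3.

The boundary map ∂_1: C_1 → C_0 is given by ∂[p,q] = [q] − [p]. For instance
  ∂EM = M − E.
The resulting 10×23 matrix has rank 9, and its Smith normal form has invariant factors (1,1,1,1,1,1,1,1,1).

The boundary map ∂_2: C_2 → C_1 maps a triangle to the signed sum of its edges. For instance
  ∂ADM = DM − AM + AD,
  ∂ABJ = BJ − AJ + AB.
This gives a 23×16 integer matrix of rank 13; reducing to Smith normal form yields diagonal entries (1,1,1,1,1,1,1,1,1,1,1,1,1).

Boundary ∂_3: C_3 → C_2 sends each 3-simplex σ to the alternating sum Σ_i (−1)^i (σ with its i-th vertex removed). For instance
  ∂ADJL = DJL − AJL + ADL − ADJ,
  ∂ABDJ = BDJ − ADJ + ABJ − ABD.
This gives a 16×3 integer matrix of rank 3; reducing to Smith normal form yields diagonal entries (1,1,1).

Computing H_k = (kernel of ∂_k) / (image of ∂_{k+1}):

  H_0: rank C_0 − rank ∂_1 = 10 − 9 = 1, and the invariant factors of ∂_1 are all 1, so H_0 = Z.

H_0 ≅ Z.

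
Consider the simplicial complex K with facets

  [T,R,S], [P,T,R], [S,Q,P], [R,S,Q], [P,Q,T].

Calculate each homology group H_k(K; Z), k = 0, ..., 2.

H_0 ≅ Z,  H_1 ≅ Z,  H_2 = 0.

Order the vertices as P < Q < R < S < T. Listing each simplex with vertices in this order, K has dimension 2 with simplices:

  0-simplices (5): P, Q, R, S, T
  1-simplices (10): PQ, PR, PS, PT, QR, QS, QT, RS, RT, ST
  2-simplices (5): PQS, PQT, PRT, QRS, RST

Hence C_0 ≅ Z^5, C_1 ≅ Z^10, C_2 ≅ Z^5.

The boundary map ∂_1: C_1 → C_0 is given by ∂[p,q] = [q] − [p].
The resulting 5×10 matrix has rank 4, and its Smith normal form has invariant factors (1,1,1,1).

The boundary map ∂_2: C_2 → C_1 sends each 2-simplex [p,q,r] to [q,r] − [p,r] + [p,q]. For instance
  ∂PQT = QT − PT + PQ,
  ∂PRT = RT − PT + PR.
As a 10×5 matrix over Z this has rank 5, with invariant factors (1,1,1,1,1).

From H_k ≅ ker(∂_k) / im(∂_{k+1}) we obtain:

  H_0: rank C_0 − rank ∂_1 = 5 − 4 = 1, and the invariant factors of ∂_1 are all 1, so H_0 = Z.
  H_1: rank ker ∂_1 − rank ∂_2 = (10 − 4) − 5 = 1, and the invariant factors of ∂_2 are all 1, so H_1 = Z.
  H_2: rank ker ∂_2 − rank ∂_3 = (5 − 5) − 0 = 0, and there is no ∂_3, so H_2 = 0.

As a check, the Euler characteristic is 5 − 10 + 5 = 0, which agrees with 1 − 1 + 0 = 0.
(K is a triangulation of the Möbius band.)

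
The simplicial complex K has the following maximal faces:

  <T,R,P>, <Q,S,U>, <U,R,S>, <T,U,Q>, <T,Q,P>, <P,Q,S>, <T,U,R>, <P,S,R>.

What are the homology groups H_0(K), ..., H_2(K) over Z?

Take the total order P < Q < R < S < T < U on the vertex set. Then K (dimension 2) consists of the simplices:

  0-simplices (6): P, Q, R, S, T, U
  1-simplices (12): PQ, PR, PS, PT, QS, QT, QU, RS, RT, RU, SU, TU
  2-simplices (8): PQS, PQT, PRS, PRT, QSU, QTU, RSU, RTU

Hence C_0 ≅ Z^6, C_1 ≅ Z^12, C_2 ≅ Z^8.

∂_1: C_1 → C_0 maps an edge to its endpoints' difference, ∂[p,q] = q − p.
This gives a 6×12 integer matrix of rank 5; reducing to Smith normal form yields diagonal entries (1,1,1,1,1).

The boundary map ∂_2: C_2 → C_1 maps a triangle to the signed sum of its edges. For instance
  ∂PQS = QS − PS + PQ,
  ∂PRT = RT − PT + PR.
The resulting 12×8 matrix has rank 7, and its Smith normal form has invariant factors (1,1,1,1,1,1,1).

Reading off H_k = ker ∂_k / im ∂_{k+1}:

  H_0: rank C_0 − rank ∂_1 = 6 − 5 = 1, and the invariant factors of ∂_1 are all 1, so H_0 ≅ Z.
  H_1: rank ker ∂_1 − rank ∂_2 = (12 − 5) − 7 = 0, and the invariant factors of ∂_2 are all 1, so H_1 ≅ 0.
  H_2: rank ker ∂_2 − rank ∂_3 = (8 − 7) − 0 = 1, and there is no ∂_3, so H_2 ≅ Z.

As a check, the Euler characteristic is 6 − 12 + 8 = 2, which agrees with 1 − 0 + 1 = 2.

H_0 = Z,  H_1 = 0,  H_2 = Z.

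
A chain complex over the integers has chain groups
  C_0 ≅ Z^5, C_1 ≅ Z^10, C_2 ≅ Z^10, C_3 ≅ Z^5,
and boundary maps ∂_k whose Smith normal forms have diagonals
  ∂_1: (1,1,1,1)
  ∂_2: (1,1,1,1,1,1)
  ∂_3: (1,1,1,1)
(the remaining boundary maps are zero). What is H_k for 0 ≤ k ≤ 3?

H_0 ≅ Z,  H_1 = 0,  H_2 = 0,  H_3 ≅ Z.

H_0: b_0 = 5 − 0 − 4 = 1; torsion from ∂_1 factors > 1: none. So H_0 ≅ Z.
H_1: b_1 = 10 − 4 − 6 = 0; torsion from ∂_2 factors > 1: none. So H_1 ≅ 0.
H_2: b_2 = 10 − 6 − 4 = 0; torsion from ∂_3 factors > 1: none. So H_2 ≅ 0.
H_3: b_3 = 5 − 4 − 0 = 1; torsion from ∂_4 factors > 1: none. So H_3 ≅ Z.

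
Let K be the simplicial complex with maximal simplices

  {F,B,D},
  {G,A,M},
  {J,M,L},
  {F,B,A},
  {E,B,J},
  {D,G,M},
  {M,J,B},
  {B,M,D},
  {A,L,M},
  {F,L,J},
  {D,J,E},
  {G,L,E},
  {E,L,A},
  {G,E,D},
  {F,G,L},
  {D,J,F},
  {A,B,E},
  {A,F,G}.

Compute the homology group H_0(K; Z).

Fix the vertex order A < B < D < E < F < G < J < L < M and write every simplex with vertices in increasing order. Then dim K = 2 and the simplices of K are:

  0-simplices (9): A, B, D, E, F, G, J, L, M
  1-simplices (27): AB, AE, AF, AG, AL, AM, BD, BE, BF, BJ, BM, DE, DF, DG, DJ, DM, EG, EJ, EL, FG, FJ, FL, GL, GM, JL, JM, LM
  2-simplices (18): ABE, ABF, AEL, AFG, AGM, ALM, BDF, BDM, BEJ, BJM, DEG, DEJ, DFJ, DGM, EGL, FGL, FJL, JLM

giving chain groups C_0 ≅ Z^9, C_1 ≅ Z^27, C_2 ≅ Z^18.

The boundary map ∂_1: C_1 → C_0 is given by ∂[p,q] = [q] − [p].
The 9×27 boundary matrix has rank 8 and Smith normal form diag(1,1,1,1,1,1,1,1).

The boundary map ∂_2: C_2 → C_1 acts by ∂[p,q,r] = [q,r] − [p,r] + [p,q]. For instance
  ∂ABE = BE − AE + AB,
  ∂DFJ = FJ − DJ + DF.
The 27×18 boundary matrix has rank 18 and Smith normal form diag(1,1,1,1,1,1,1,1,1,1,1,1,1,1,1,1,1,2).

Reading off H_k = ker ∂_k / im ∂_{k+1}:

  H_0: rank C_0 − rank ∂_1 = 9 − 8 = 1, and the invariant factors of ∂_1 are all 1, so H_0 = Z.

(K is a triangulation of the Klein bottle.)

H_0 = Z.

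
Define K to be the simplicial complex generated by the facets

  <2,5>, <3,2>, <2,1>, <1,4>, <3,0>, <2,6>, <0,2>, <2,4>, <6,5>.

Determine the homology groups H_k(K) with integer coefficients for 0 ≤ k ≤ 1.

K has 7 vertices, 9 edges.
rank ∂_0 = 0, rank ∂_1 = 6 ⇒ b_0 = 7 − 0 − 6 = 1; all invariant factors of ∂_1 are 1 so no torsion. So H_0 ≅ Z.
rank ∂_1 = 6, rank ∂_2 = 0 ⇒ b_1 = 9 − 6 − 0 = 3. So H_1 ≅ Z^3.

H_0 ≅ Z,  H_1 ≅ Z^3.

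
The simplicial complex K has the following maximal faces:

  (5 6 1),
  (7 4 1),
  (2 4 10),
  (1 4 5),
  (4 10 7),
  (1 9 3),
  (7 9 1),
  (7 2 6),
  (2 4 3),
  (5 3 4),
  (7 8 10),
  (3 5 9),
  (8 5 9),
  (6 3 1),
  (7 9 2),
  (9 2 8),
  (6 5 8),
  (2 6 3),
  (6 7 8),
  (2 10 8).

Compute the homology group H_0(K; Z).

Order the vertices as 1 < 2 < 3 < 4 < 5 < 6 < 7 < 8 < 9 < 10. Listing each simplex with vertices in this order, K has dimension 2 with simplices:

  0-simplices (10): [1], [2], [3], [4], [5], [6], [7], [8], [9], [10]
  1-simplices (30): (30 of them)
  2-simplices (20): (20 of them)

Hence C_0 ≅ Z^10, C_1 ≅ Z^30, C_2 ≅ Z^20.

The boundary map ∂_1: C_1 → C_0 is given by ∂[p,q] = [q] − [p].
The 10×30 boundary matrix has rank 9 and Smith normal form diag(1,1,1,1,1,1,1,1,1).

The boundary map ∂_2: C_2 → C_1 acts by ∂[p,q,r] = [q,r] − [p,r] + [p,q]. For instance
  ∂[1,7,9] = [7,9] − [1,9] + [1,7],
  ∂[6,7,8] = [7,8] − [6,8] + [6,7].
As a 30×20 matrix over Z this has rank 20, with invariant factors (1,1,1,1,1,1,1,1,1,1,1,1,1,1,1,1,1,1,1,2).

From H_k ≅ ker(∂_k) / im(∂_{k+1}) we obtain:

  H_0: rank C_0 − rank ∂_1 = 10 − 9 = 1, and the invariant factors of ∂_1 are all 1, so H_0 ≅ Z.

H_0 ≅ Z.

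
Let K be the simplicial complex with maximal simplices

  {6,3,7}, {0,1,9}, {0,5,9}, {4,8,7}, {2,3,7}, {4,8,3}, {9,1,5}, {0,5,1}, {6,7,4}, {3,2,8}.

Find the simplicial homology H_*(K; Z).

K has 10 vertices, 18 edges, 10 triangles.
rank ∂_0 = 0, rank ∂_1 = 8 ⇒ b_0 = 10 − 0 − 8 = 2; all invariant factors of ∂_1 are 1 so no torsion. So H_0 ≅ Z^2.
rank ∂_1 = 8, rank ∂_2 = 9 ⇒ b_1 = 18 − 8 − 9 = 1; all invariant factors of ∂_2 are 1 so no torsion. So H_1 ≅ Z.
rank ∂_2 = 9, rank ∂_3 = 0 ⇒ b_2 = 10 − 9 − 0 = 1. So H_2 ≅ Z.

H_0 ≅ Z^2,  H_1 ≅ Z,  H_2 ≅ Z.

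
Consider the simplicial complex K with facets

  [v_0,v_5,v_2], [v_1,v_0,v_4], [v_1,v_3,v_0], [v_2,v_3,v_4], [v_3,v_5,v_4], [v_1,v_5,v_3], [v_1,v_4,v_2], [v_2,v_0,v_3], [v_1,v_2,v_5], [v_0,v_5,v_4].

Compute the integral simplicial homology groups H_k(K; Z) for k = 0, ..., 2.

H_0 = Z,  H_1 = Z_2,  H_2 = 0.

Fix the vertex order v_0 < v_1 < v_2 < v_3 < v_4 < v_5 and write every simplex with vertices in increasing order. Then dim K = 2 and the simplices of K are:

  0-simplices (6): [v_0], [v_1], [v_2], [v_3], [v_4], [v_5]
  1-simplices (15): (15 of them)
  2-simplices (10): [v_0,v_1,v_3], [v_0,v_1,v_4], [v_0,v_2,v_3], [v_0,v_2,v_5], [v_0,v_4,v_5], [v_1,v_2,v_4], [v_1,v_2,v_5], [v_1,v_3,v_5], [v_2,v_3,v_4], [v_3,v_4,v_5]

giving chain groups C_0 ≅ Z^6, C_1 ≅ Z^15, C_2 ≅ Z^10.

∂_1: C_1 → C_0 sends each edge [p,q] (with p < q) to q − p. For instance
  ∂[v_0,v_3] = [v_3] − [v_0].
This gives a 6×15 integer matrix of rank 5; reducing to Smith normal form yields diagonal entries (1,1,1,1,1).

The boundary map ∂_2: C_2 → C_1 maps a triangle to the signed sum of its edges. For instance
  ∂[v_2,v_3,v_4] = [v_3,v_4] − [v_2,v_4] + [v_2,v_3],
  ∂[v_3,v_4,v_5] = [v_4,v_5] − [v_3,v_5] + [v_3,v_4].
The resulting 15×10 matrix has rank 10, and its Smith normal form has invariant factors (1,1,1,1,1,1,1,1,1,2).

Reading off H_k = ker ∂_k / im ∂_{k+1}:

  H_0: rank C_0 − rank ∂_1 = 6 − 5 = 1, and the invariant factors of ∂_1 are all 1, so H_0 ≅ Z.
  H_1: rank ker ∂_1 − rank ∂_2 = (15 − 5) − 10 = 0, and ∂_2 has invariant factor 2 > 1, so H_1 ≅ Z_2.
  H_2: rank ker ∂_2 − rank ∂_3 = (10 − 10) − 0 = 0, and there is no ∂_3, so H_2 ≅ 0.

As a check, the Euler characteristic is 6 − 15 + 10 = 1, which agrees with 1 − 0 + 0 = 1.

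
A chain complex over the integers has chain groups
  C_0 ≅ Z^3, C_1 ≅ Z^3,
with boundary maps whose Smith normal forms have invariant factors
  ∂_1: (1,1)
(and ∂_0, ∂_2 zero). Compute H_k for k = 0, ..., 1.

H_0: b_0 = 3 − 0 − 2 = 1; torsion from ∂_1 factors > 1: none. So H_0 ≅ Z.
H_1: b_1 = 3 − 2 − 0 = 1; torsion from ∂_2 factors > 1: none. So H_1 ≅ Z.

H_0 ≅ Z,  H_1 ≅ Z.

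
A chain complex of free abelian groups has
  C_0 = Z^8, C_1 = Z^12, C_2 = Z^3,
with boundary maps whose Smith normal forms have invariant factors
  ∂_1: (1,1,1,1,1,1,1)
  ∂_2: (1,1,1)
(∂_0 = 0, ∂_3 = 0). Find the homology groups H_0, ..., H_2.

H_0 = Z,  H_1 = Z^2,  H_2 = 0.

H_0: b_0 = 8 − 0 − 7 = 1; torsion from ∂_1 factors > 1: none. So H_0 = Z.
H_1: b_1 = 12 − 7 − 3 = 2; torsion from ∂_2 factors > 1: none. So H_1 = Z^2.
H_2: b_2 = 3 − 3 − 0 = 0; torsion from ∂_3 factors > 1: none. So H_2 = 0.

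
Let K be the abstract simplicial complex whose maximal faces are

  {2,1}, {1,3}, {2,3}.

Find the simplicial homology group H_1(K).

H_1 ≅ Z.

We work with the vertex ordering 1 < 2 < 3. The simplices of K, each written with vertices in increasing order, are:

  0-simplices (3): [1], [2], [3]
  1-simplices (3): [1,2], [1,3], [2,3]

so the chain groups are C_0 ≅ Z^3, C_1 ≅ Z^3.

∂_1: C_1 → C_0 maps an edge to its endpoints' difference, ∂[p,q] = q − p.
The 3×3 boundary matrix has rank 2 and Smith normal form diag(1,1).

Now H_k = ker ∂_k / im ∂_{k+1}, so:

  H_1: rank ker ∂_1 − rank ∂_2 = (3 − 2) − 0 = 1, and there is no ∂_2, so H_1 = Z.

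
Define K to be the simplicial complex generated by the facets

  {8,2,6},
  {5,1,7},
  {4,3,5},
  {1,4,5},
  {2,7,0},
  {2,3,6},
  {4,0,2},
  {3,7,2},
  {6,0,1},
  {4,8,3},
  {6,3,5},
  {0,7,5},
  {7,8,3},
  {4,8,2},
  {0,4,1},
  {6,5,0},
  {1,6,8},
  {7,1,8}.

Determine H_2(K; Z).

H_2 ≅ 0.

Take the total order 0 < 1 < 2 < 3 < 4 < 5 < 6 < 7 < 8 on the vertex set. Then K (dimension 2) consists of the simplices:

  0-simplices (9): [0], [1], [2], [3], [4], [5], [6], [7], [8]
  1-simplices (27): (27 of them)
  2-simplices (18): [0,1,4], [0,1,6], [0,2,4], [0,2,7], [0,5,6], [0,5,7], [1,4,5], [1,5,7], [1,6,8], [1,7,8], [2,3,6], [2,3,7], [2,4,8], [2,6,8], [3,4,5], [3,4,8], [3,5,6], [3,7,8]

giving chain groups C_0 ≅ Z^9, C_1 ≅ Z^27, C_2 ≅ Z^18.

The boundary map ∂_1: C_1 → C_0 maps an edge to its endpoints' difference, ∂[p,q] = q − p.
As a 9×27 matrix over Z this has rank 8, with invariant factors (1,1,1,1,1,1,1,1).

∂_2: C_2 → C_1 sends each 2-simplex [p,q,r] to [q,r] − [p,r] + [p,q]. For instance
  ∂[3,4,5] = [4,5] − [3,5] + [3,4],
  ∂[2,6,8] = [6,8] − [2,8] + [2,6].
The 27×18 boundary matrix has rank 18 and Smith normal form diag(1,1,1,1,1,1,1,1,1,1,1,1,1,1,1,1,1,2).

From H_k ≅ ker(∂_k) / im(∂_{k+1}) we obtain:

  H_2: rank ker ∂_2 − rank ∂_3 = (18 − 18) − 0 = 0, and there is no ∂_3, so H_2 = 0.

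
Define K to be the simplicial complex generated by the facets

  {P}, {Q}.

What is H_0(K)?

Order the vertices as P < Q. Listing each simplex with vertices in this order, K has dimension 0 with simplices:

  0-simplices (2): P, Q

Hence C_0 ≅ Z^2.

Computing H_k = (kernel of ∂_k) / (image of ∂_{k+1}):

  H_0: rank C_0 − rank ∂_1 = 2 − 0 = 2, and there is no ∂_1, so H_0 = Z^2.

H_0 ≅ Z^2.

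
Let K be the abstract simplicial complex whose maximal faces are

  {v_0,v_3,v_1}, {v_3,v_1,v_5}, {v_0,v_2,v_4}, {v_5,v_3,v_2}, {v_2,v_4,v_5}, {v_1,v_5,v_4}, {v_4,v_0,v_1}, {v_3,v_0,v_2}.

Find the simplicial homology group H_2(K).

K has 6 vertices, 12 edges, 8 triangles.
rank ∂_2 = 7, rank ∂_3 = 0 ⇒ b_2 = 8 − 7 − 0 = 1. So H_2 ≅ Z.

H_2 = Z.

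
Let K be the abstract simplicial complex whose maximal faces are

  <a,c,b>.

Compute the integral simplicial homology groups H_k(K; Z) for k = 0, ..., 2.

K has 3 vertices, 3 edges, 1 triangle.
rank ∂_0 = 0, rank ∂_1 = 2 ⇒ b_0 = 3 − 0 − 2 = 1; all invariant factors of ∂_1 are 1 so no torsion. So H_0 ≅ Z.
rank ∂_1 = 2, rank ∂_2 = 1 ⇒ b_1 = 3 − 2 − 1 = 0; all invariant factors of ∂_2 are 1 so no torsion. So H_1 ≅ 0.
rank ∂_2 = 1, rank ∂_3 = 0 ⇒ b_2 = 1 − 1 − 0 = 0. So H_2 ≅ 0.

H_0 ≅ Z,  H_1 = 0,  H_2 = 0.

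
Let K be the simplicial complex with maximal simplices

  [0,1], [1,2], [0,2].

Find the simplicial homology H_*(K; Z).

Fix the vertex order 0 < 1 < 2 and write every simplex with vertices in increasing order. Then dim K = 1 and the simplices of K are:

  0-simplices (3): [0], [1], [2]
  1-simplices (3): [0,1], [0,2], [1,2]

Hence C_0 ≅ Z^3, C_1 ≅ Z^3.

∂_1: C_1 → C_0 maps an edge to its endpoints' difference, ∂[p,q] = q − p. For instance
  ∂[1,2] = [2] − [1].
As a 3×3 matrix over Z this has rank 2, with invariant factors (1,1).

Computing H_k = (kernel of ∂_k) / (image of ∂_{k+1}):

  H_0: rank C_0 − rank ∂_1 = 3 − 2 = 1, and the invariant factors of ∂_1 are all 1, so H_0 = Z.
  H_1: rank ker ∂_1 − rank ∂_2 = (3 − 2) − 0 = 1, and there is no ∂_2, so H_1 = Z.

As a check, the Euler characteristic is 3 − 3 = 0, which agrees with 1 − 1 = 0.

H_0 = Z,  H_1 = Z.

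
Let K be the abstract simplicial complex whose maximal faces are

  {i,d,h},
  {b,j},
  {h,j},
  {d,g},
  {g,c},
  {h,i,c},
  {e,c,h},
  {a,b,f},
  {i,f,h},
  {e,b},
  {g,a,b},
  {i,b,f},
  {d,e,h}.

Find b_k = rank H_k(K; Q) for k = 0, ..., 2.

b_0 = 1, b_1 = 4, b_2 = 0.

Take the total order a < b < c < d < e < f < g < h < i < j on the vertex set. Then K (dimension 2) consists of the simplices:

  0-simplices (10): a, b, c, d, e, f, g, h, i, j
  1-simplices (21): ab, af, ag, be, bf, bg, bi, bj, ce, cg, ch, ci, de, dg, dh, di, eh, fh, fi, hi, hj
  2-simplices (8): abf, abg, bfi, ceh, chi, deh, dhi, fhi

so the chain groups are C_0 ≅ Z^10, C_1 ≅ Z^21, C_2 ≅ Z^8.

The boundary map ∂_1: C_1 → C_0 maps an edge to its endpoints' difference, ∂[p,q] = q − p.
The resulting 10×21 matrix has rank 9, and its Smith normal form has invariant factors (1,1,1,1,1,1,1,1,1).

∂_2: C_2 → C_1 acts by ∂[p,q,r] = [q,r] − [p,r] + [p,q]. For instance
  ∂dhi = hi − di + dh,
  ∂abf = bf − af + ab.
As a 21×8 matrix over Z this has rank 8, with invariant factors (1,1,1,1,1,1,1,1).

Now H_k = ker ∂_k / im ∂_{k+1}, so:

  H_0: rank C_0 − rank ∂_1 = 10 − 9 = 1, and the invariant factors of ∂_1 are all 1, so H_0 ≅ Z.
  H_1: rank ker ∂_1 − rank ∂_2 = (21 − 9) − 8 = 4, and the invariant factors of ∂_2 are all 1, so H_1 ≅ Z^4.
  H_2: rank ker ∂_2 − rank ∂_3 = (8 − 8) − 0 = 0, and there is no ∂_3, so H_2 ≅ 0.

Hence the Betti numbers are b_0 = 1, b_1 = 4, b_2 = 0.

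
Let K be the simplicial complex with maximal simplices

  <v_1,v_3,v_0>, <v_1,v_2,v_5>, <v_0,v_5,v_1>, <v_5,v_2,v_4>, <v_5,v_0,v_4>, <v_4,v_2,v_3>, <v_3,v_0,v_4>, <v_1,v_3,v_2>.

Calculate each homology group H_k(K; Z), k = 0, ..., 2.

We work with the vertex ordering v_0 < v_1 < v_2 < v_3 < v_4 < v_5. The simplices of K, each written with vertices in increasing order, are:

  0-simplices (6): [v_0], [v_1], [v_2], [v_3], [v_4], [v_5]
  1-simplices (12): [v_0,v_1], [v_0,v_3], [v_0,v_4], [v_0,v_5], [v_1,v_2], [v_1,v_3], [v_1,v_5], [v_2,v_3], [v_2,v_4], [v_2,v_5], [v_3,v_4], [v_4,v_5]
  2-simplices (8): [v_0,v_1,v_3], [v_0,v_1,v_5], [v_0,v_3,v_4], [v_0,v_4,v_5], [v_1,v_2,v_3], [v_1,v_2,v_5], [v_2,v_3,v_4], [v_2,v_4,v_5]

Hence C_0 ≅ Z^6, C_1 ≅ Z^12, C_2 ≅ Z^8.

∂_1: C_1 → C_0 is given by ∂[p,q] = [q] − [p]. For instance
  ∂[v_0,v_3] = [v_3] − [v_0].
The resulting 6×12 matrix has rank 5, and its Smith normal form has invariant factors (1,1,1,1,1).

The boundary map ∂_2: C_2 → C_1 maps a triangle to the signed sum of its edges. For instance
  ∂[v_2,v_3,v_4] = [v_3,v_4] − [v_2,v_4] + [v_2,v_3],
  ∂[v_0,v_1,v_5] = [v_1,v_5] − [v_0,v_5] + [v_0,v_1].
The resulting 12×8 matrix has rank 7, and its Smith normal form has invariant factors (1,1,1,1,1,1,1).

Computing H_k = (kernel of ∂_k) / (image of ∂_{k+1}):

  H_0: rank C_0 − rank ∂_1 = 6 − 5 = 1, and the invariant factors of ∂_1 are all 1, so H_0 = Z.
  H_1: rank ker ∂_1 − rank ∂_2 = (12 − 5) − 7 = 0, and the invariant factors of ∂_2 are all 1, so H_1 = 0.
  H_2: rank ker ∂_2 − rank ∂_3 = (8 − 7) − 0 = 1, and there is no ∂_3, so H_2 = Z.

H_0 = Z,  H_1 = 0,  H_2 = Z.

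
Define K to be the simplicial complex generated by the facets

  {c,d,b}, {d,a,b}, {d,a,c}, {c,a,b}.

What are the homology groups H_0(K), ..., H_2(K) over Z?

We work with the vertex ordering a < b < c < d. The simplices of K, each written with vertices in increasing order, are:

  0-simplices (4): a, b, c, d
  1-simplices (6): ab, ac, ad, bc, bd, cd
  2-simplices (4): abc, abd, acd, bcd

so the chain groups are C_0 ≅ Z^4, C_1 ≅ Z^6, C_2 ≅ Z^4.

Boundary ∂_1: C_1 → C_0 maps an edge to its endpoints' difference, ∂[p,q] = q − p.
The 4×6 boundary matrix has rank 3 and Smith normal form diag(1,1,1).

Boundary ∂_2: C_2 → C_1 maps a triangle to the signed sum of its edges. For instance
  ∂abd = bd − ad + ab,
  ∂acd = cd − ad + ac.
As a 6×4 matrix over Z this has rank 3, with invariant factors (1,1,1).

Computing H_k = (kernel of ∂_k) / (image of ∂_{k+1}):

  H_0: rank C_0 − rank ∂_1 = 4 − 3 = 1, and the invariant factors of ∂_1 are all 1, so H_0 = Z.
  H_1: rank ker ∂_1 − rank ∂_2 = (6 − 3) − 3 = 0, and the invariant factors of ∂_2 are all 1, so H_1 = 0.
  H_2: rank ker ∂_2 − rank ∂_3 = (4 − 3) − 0 = 1, and there is no ∂_3, so H_2 = Z.

As a check, the Euler characteristic is 4 − 6 + 4 = 2, which agrees with 1 − 0 + 1 = 2.
(K is a triangulation of the 2-sphere S^2.)

H_0 = Z,  H_1 = 0,  H_2 = Z.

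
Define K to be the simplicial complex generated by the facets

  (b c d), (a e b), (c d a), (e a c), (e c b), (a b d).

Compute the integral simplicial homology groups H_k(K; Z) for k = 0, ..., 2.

H_0 = Z,  H_1 = 0,  H_2 = Z.

Fix the vertex order a < b < c < d < e and write every simplex with vertices in increasing order. Then dim K = 2 and the simplices of K are:

  0-simplices (5): a, b, c, d, e
  1-simplices (9): ab, ac, ad, ae, bc, bd, be, cd, ce
  2-simplices (6): abd, abe, acd, ace, bcd, bce

giving chain groups C_0 ≅ Z^5, C_1 ≅ Z^9, C_2 ≅ Z^6.

∂_1: C_1 → C_0 is given by ∂[p,q] = [q] − [p]. For instance
  ∂ad = d − a.
The resulting 5×9 matrix has rank 4, and its Smith normal form has invariant factors (1,1,1,1).

∂_2: C_2 → C_1 acts by ∂[p,q,r] = [q,r] − [p,r] + [p,q]. For instance
  ∂ace = ce − ae + ac,
  ∂acd = cd − ad + ac.
This gives a 9×6 integer matrix of rank 5; reducing to Smith normal form yields diagonal entries (1,1,1,1,1).

Reading off H_k = ker ∂_k / im ∂_{k+1}:

  H_0: rank C_0 − rank ∂_1 = 5 − 4 = 1, and the invariant factors of ∂_1 are all 1, so H_0 = Z.
  H_1: rank ker ∂_1 − rank ∂_2 = (9 − 4) − 5 = 0, and the invariant factors of ∂_2 are all 1, so H_1 = 0.
  H_2: rank ker ∂_2 − rank ∂_3 = (6 − 5) − 0 = 1, and there is no ∂_3, so H_2 = Z.

As a check, the Euler characteristic is 5 − 9 + 6 = 2, which agrees with 1 − 0 + 1 = 2.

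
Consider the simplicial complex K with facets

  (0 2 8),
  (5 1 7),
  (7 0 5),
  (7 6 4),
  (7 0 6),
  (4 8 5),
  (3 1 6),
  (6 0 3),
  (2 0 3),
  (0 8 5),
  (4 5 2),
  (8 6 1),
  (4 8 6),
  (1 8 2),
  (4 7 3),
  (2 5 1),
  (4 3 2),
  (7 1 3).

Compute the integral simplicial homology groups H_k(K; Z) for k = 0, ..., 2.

Take the total order 0 < 1 < 2 < 3 < 4 < 5 < 6 < 7 < 8 on the vertex set. Then K (dimension 2) consists of the simplices:

  0-simplices (9): [0], [1], [2], [3], [4], [5], [6], [7], [8]
  1-simplices (27): (27 of them)
  2-simplices (18): [0,2,3], [0,2,8], [0,3,6], [0,5,7], [0,5,8], [0,6,7], [1,2,5], [1,2,8], [1,3,6], [1,3,7], [1,5,7], [1,6,8], [2,3,4], [2,4,5], [3,4,7], [4,5,8], [4,6,7], [4,6,8]

giving chain groups C_0 ≅ Z^9, C_1 ≅ Z^27, C_2 ≅ Z^18.

∂_1: C_1 → C_0 sends each edge [p,q] (with p < q) to q − p. For instance
  ∂[3,6] = [6] − [3].
The resulting 9×27 matrix has rank 8, and its Smith normal form has invariant factors (1,1,1,1,1,1,1,1).

∂_2: C_2 → C_1 maps a triangle to the signed sum of its edges. For instance
  ∂[1,3,6] = [3,6] − [1,6] + [1,3],
  ∂[1,2,8] = [2,8] − [1,8] + [1,2].
This gives a 27×18 integer matrix of rank 18; reducing to Smith normal form yields diagonal entries (1,1,1,1,1,1,1,1,1,1,1,1,1,1,1,1,1,2).

From H_k ≅ ker(∂_k) / im(∂_{k+1}) we obtain:

  H_0: rank C_0 − rank ∂_1 = 9 − 8 = 1, and the invariant factors of ∂_1 are all 1, so H_0 = Z.
  H_1: rank ker ∂_1 − rank ∂_2 = (27 − 8) − 18 = 1, and ∂_2 has invariant factor 2 > 1, so H_1 = Z × Z/2.
  H_2: rank ker ∂_2 − rank ∂_3 = (18 − 18) − 0 = 0, and there is no ∂_3, so H_2 = 0.

As a check, the Euler characteristic is 9 − 27 + 18 = 0, which agrees with 1 − 1 + 0 = 0.

H_0 ≅ Z,  H_1 ≅ Z × Z/2,  H_2 = 0.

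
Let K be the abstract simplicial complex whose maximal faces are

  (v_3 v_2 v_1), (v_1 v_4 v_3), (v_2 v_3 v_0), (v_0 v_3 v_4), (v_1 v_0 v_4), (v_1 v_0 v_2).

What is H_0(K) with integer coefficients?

H_0 = Z.

We work with the vertex ordering v_0 < v_1 < v_2 < v_3 < v_4. The simplices of K, each written with vertices in increasing order, are:

  0-simplices (5): [v_0], [v_1], [v_2], [v_3], [v_4]
  1-simplices (9): [v_0,v_1], [v_0,v_2], [v_0,v_3], [v_0,v_4], [v_1,v_2], [v_1,v_3], [v_1,v_4], [v_2,v_3], [v_3,v_4]
  2-simplices (6): [v_0,v_1,v_2], [v_0,v_1,v_4], [v_0,v_2,v_3], [v_0,v_3,v_4], [v_1,v_2,v_3], [v_1,v_3,v_4]

Hence C_0 ≅ Z^5, C_1 ≅ Z^9, C_2 ≅ Z^6.

Boundary ∂_1: C_1 → C_0 is given by ∂[p,q] = [q] − [p].
As a 5×9 matrix over Z this has rank 4, with invariant factors (1,1,1,1).

∂_2: C_2 → C_1 maps a triangle to the signed sum of its edges. For instance
  ∂[v_1,v_2,v_3] = [v_2,v_3] − [v_1,v_3] + [v_1,v_2],
  ∂[v_1,v_3,v_4] = [v_3,v_4] − [v_1,v_4] + [v_1,v_3].
As a 9×6 matrix over Z this has rank 5, with invariant factors (1,1,1,1,1).

Computing H_k = (kernel of ∂_k) / (image of ∂_{k+1}):

  H_0: rank C_0 − rank ∂_1 = 5 − 4 = 1, and the invariant factors of ∂_1 are all 1, so H_0 ≅ Z.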